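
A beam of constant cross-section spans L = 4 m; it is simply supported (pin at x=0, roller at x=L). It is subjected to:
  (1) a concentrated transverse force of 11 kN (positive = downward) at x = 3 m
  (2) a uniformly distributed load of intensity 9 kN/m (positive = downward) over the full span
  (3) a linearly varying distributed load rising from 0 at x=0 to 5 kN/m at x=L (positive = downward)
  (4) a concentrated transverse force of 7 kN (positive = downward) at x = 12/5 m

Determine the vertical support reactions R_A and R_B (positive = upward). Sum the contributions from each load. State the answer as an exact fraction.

Load 1 — point force P=11 kN at a=3 m (b=L-a=1):
  R_A = Pb/L = 11·1/4 = 11/4 kN
  R_B = Pa/L = 11·3/4 = 33/4 kN
Load 2 — uniform load w=9 kN/m over full span:
  R_A = wL/2 = 9·4/2 = 18 kN
  R_B = wL/2 = 9·4/2 = 18 kN
Load 3 — triangular load w₀=5 kN/m (0→w₀ over full span):
  R_A = w₀L/6 = 5·4/6 = 10/3 kN
  R_B = w₀L/3 = 5·4/3 = 20/3 kN
Load 4 — point force P=7 kN at a=12/5 m (b=L-a=8/5):
  R_A = Pb/L = 7·(8/5)/4 = 14/5 kN
  R_B = Pa/L = 7·(12/5)/4 = 21/5 kN
Superposition: R_A = 1613/60 kN, R_B = 2227/60 kN

R_A = 1613/60 kN, R_B = 2227/60 kN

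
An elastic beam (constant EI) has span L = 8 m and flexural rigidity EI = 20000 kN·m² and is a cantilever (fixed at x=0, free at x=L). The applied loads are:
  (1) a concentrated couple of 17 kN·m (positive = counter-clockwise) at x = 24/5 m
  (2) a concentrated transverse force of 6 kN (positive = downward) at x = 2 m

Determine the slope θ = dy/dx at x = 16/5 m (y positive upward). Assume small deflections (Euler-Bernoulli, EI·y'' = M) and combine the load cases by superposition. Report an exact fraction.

Load 1 — applied couple M₀=17 kN·m at a=24/5 m (b=L-a=16/5):
  θ_1 = M₀x/EI  [x≤a] = 17·(16/5)/20000 = 17/6250 rad
Load 2 — point force P=6 kN at a=2 m (b=L-a=6):
  θ_2 = -Pa²/(2EI)  [x>a] = -6·2²/(2·20000) = -3/5000 rad
Superposition: θ = Σ θ_i = 53/25000 rad ≈ 0.002120 rad

θ(16/5) = 53/25000 rad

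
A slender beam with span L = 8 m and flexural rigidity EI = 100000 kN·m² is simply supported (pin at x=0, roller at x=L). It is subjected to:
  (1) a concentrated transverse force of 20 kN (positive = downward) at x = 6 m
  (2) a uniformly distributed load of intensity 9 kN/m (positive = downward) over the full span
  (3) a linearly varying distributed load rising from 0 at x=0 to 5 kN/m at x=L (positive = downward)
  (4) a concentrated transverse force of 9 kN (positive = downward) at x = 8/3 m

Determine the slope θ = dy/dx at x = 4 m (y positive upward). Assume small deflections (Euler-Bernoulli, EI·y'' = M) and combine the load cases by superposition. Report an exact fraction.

Load 1 — point force P=20 kN at a=6 m (b=L-a=2):
  θ_1 = -Pb(L²-b²-3x²)/(6LEI)  [x≤a] = -20·2·(8²-2²-3·4²)/(6·8·100000) = -1/10000 rad
Load 2 — uniform load w=9 kN/m over full span:
  θ_2 = -w(L³-6Lx²+4x³)/(24EI) = -9·(8³-6·8·4²+4·4³)/(24·100000) = 0 rad
Load 3 — triangular load w₀=5 kN/m (0→w₀ over full span):
  θ_3 = -w₀(7L⁴-30L²x²+15x⁴)/(360LEI) = -5·(7·8⁴-30·8²·4²+15·4⁴)/(360·8·100000) = -7/225000 rad
Load 4 — point force P=9 kN at a=8/3 m (b=L-a=16/3):
  θ_4 = -Pa(2L²-6Lx+3x²+a²)/(6LEI)  [x>a] = -9·(8/3)·(2·8²-6·8·4+3·4²+(8/3)²)/(6·8·100000) = 1/22500 rad
Superposition: θ = Σ θ_i = -13/150000 rad ≈ -0.000087 rad

θ(4) = -13/150000 rad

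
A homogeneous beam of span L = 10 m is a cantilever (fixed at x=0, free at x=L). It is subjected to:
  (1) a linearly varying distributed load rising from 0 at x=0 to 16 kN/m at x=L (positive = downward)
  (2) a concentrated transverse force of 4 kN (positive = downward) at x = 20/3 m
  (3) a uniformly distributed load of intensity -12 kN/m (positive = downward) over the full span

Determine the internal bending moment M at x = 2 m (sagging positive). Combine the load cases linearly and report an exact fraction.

M(2) = -152/15 kN·m

Load 1 — triangular load w₀=16 kN/m (0→w₀ over full span):
  M_1 = w₀Lx/2 - w₀L²/3 - w₀x³/(6L) = 16·10·2/2 - 16·10²/3 - 16·2³/(6·10) = -5632/15 kN·m
Load 2 — point force P=4 kN at a=20/3 m (b=L-a=10/3):
  M_2 = -P(a-x)  [x≤a] = -4·((20/3)-2) = -56/3 kN·m
Load 3 — uniform load w=-12 kN/m over full span:
  M_3 = -w(L-x)²/2 = -(-12)·(10-2)²/2 = 384 kN·m
Superposition: M = Σ M_i = -152/15 kN·m ≈ -10.133333 kN·m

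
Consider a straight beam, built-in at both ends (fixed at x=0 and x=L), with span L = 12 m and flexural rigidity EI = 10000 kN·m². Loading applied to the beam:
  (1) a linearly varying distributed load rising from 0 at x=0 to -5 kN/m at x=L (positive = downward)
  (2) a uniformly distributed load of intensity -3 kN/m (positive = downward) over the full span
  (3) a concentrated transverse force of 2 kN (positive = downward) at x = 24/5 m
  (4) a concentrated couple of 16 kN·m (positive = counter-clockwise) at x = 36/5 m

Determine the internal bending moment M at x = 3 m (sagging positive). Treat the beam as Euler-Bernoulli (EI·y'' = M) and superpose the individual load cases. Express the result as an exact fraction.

M(3) = -4553/1000 kN·m

Load 1 — triangular load w₀=-5 kN/m (0→w₀ over full span):
  M_1 = 3w₀Lx/20 - w₀L²/30 - w₀x³/(6L) = 3·(-5)·12·3/20 - (-5)·12²/30 - (-5)·3³/(6·12) = -9/8 kN·m
Load 2 — uniform load w=-3 kN/m over full span:
  M_2 = wLx/2 - wL²/12 - wx²/2 = (-3)·12·3/2 - (-3)·12²/12 - (-3)·3²/2 = -9/2 kN·m
Load 3 — point force P=2 kN at a=24/5 m (b=L-a=36/5):
  M_3 = Pb²(3a+b)x/L³ - Pab²/L²  [x≤a] = 2·(36/5)²·(3·(24/5)+(36/5))·3/12³ - 2·(24/5)·(36/5)²/12² = 54/125 kN·m
Load 4 — applied couple M₀=16 kN·m at a=36/5 m (b=L-a=24/5):
  M_4 = R_Ax - M_A  [x≤a] with R_A=48/25, M_A=128/25 = (48/25)·3 - (128/25) = 16/25 kN·m
Superposition: M = Σ M_i = -4553/1000 kN·m ≈ -4.553000 kN·m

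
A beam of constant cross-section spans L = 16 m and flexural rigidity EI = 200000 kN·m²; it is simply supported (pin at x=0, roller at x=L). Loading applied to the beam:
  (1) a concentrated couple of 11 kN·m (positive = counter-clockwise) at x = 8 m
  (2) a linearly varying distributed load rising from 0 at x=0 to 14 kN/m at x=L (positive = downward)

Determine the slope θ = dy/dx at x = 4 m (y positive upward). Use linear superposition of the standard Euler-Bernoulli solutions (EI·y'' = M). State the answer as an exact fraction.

θ(4) = -74477/18000000 rad

Load 1 — applied couple M₀=11 kN·m at a=8 m (b=L-a=8):
  θ_1 = (M₀x²/(2L)+C₁)/EI  [x≤a] with C₁=M₀(3b²-L²)/(6L)=-22/3 = (11·4²/(2·16)+(-22/3))/200000 = -11/1200000 rad
Load 2 — triangular load w₀=14 kN/m (0→w₀ over full span):
  θ_2 = -w₀(7L⁴-30L²x²+15x⁴)/(360LEI) = -14·(7·16⁴-30·16²·4²+15·4⁴)/(360·16·200000) = -9289/2250000 rad
Superposition: θ = Σ θ_i = -74477/18000000 rad ≈ -0.004138 rad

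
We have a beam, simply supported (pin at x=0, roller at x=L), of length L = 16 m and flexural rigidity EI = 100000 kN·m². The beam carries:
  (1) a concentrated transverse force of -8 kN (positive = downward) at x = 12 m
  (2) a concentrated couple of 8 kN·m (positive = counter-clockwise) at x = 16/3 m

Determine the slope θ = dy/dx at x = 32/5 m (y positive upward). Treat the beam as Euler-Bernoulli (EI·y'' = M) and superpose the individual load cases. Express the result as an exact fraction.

θ(32/5) = 673/1406250 rad

Load 1 — point force P=-8 kN at a=12 m (b=L-a=4):
  θ_1 = -Pb(L²-b²-3x²)/(6LEI)  [x≤a] = -(-8)·4·(16²-4²-3·(32/5)²)/(6·16·100000) = 61/156250 rad
Load 2 — applied couple M₀=8 kN·m at a=16/3 m (b=L-a=32/3):
  θ_2 = (M₀x²/(2L)-M₀(x-a)+C₁)/EI  [x>a] with C₁=M₀(3b²-L²)/(6L)=64/9 = (8·(32/5)²/(2·16)-8·((32/5)-(16/3))+(64/9))/100000 = 62/703125 rad
Superposition: θ = Σ θ_i = 673/1406250 rad ≈ 0.000479 rad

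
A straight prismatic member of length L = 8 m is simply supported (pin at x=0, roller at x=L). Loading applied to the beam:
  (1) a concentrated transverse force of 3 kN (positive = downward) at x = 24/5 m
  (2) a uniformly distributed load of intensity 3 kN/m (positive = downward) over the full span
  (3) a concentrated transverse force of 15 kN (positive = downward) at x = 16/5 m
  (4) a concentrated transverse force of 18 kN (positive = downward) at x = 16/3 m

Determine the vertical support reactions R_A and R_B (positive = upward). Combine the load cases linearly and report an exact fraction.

R_A = 141/5 kN, R_B = 159/5 kN

Load 1 — point force P=3 kN at a=24/5 m (b=L-a=16/5):
  R_A = Pb/L = 3·(16/5)/8 = 6/5 kN
  R_B = Pa/L = 3·(24/5)/8 = 9/5 kN
Load 2 — uniform load w=3 kN/m over full span:
  R_A = wL/2 = 3·8/2 = 12 kN
  R_B = wL/2 = 3·8/2 = 12 kN
Load 3 — point force P=15 kN at a=16/5 m (b=L-a=24/5):
  R_A = Pb/L = 15·(24/5)/8 = 9 kN
  R_B = Pa/L = 15·(16/5)/8 = 6 kN
Load 4 — point force P=18 kN at a=16/3 m (b=L-a=8/3):
  R_A = Pb/L = 18·(8/3)/8 = 6 kN
  R_B = Pa/L = 18·(16/3)/8 = 12 kN
Superposition: R_A = 141/5 kN, R_B = 159/5 kN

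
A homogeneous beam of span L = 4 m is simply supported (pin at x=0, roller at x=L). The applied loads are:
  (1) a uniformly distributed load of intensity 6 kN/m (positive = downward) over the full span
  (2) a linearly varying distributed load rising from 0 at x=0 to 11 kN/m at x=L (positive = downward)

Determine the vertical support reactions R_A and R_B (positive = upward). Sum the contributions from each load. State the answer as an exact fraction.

R_A = 58/3 kN, R_B = 80/3 kN

Load 1 — uniform load w=6 kN/m over full span:
  R_A = wL/2 = 6·4/2 = 12 kN
  R_B = wL/2 = 6·4/2 = 12 kN
Load 2 — triangular load w₀=11 kN/m (0→w₀ over full span):
  R_A = w₀L/6 = 11·4/6 = 22/3 kN
  R_B = w₀L/3 = 11·4/3 = 44/3 kN
Superposition: R_A = 58/3 kN, R_B = 80/3 kN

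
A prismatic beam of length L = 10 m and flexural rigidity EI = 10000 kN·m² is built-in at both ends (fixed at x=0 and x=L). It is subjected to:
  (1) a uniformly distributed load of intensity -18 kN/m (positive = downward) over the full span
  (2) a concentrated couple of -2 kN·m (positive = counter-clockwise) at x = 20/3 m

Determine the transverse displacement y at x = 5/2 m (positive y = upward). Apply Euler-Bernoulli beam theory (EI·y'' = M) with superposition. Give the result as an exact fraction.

y(5/2) = 6107/230400 m

Load 1 — uniform load w=-18 kN/m over full span:
  y_1 = -wx²(L-x)²/(24EI) = -(-18)·(5/2)²·(10-(5/2))²/(24·10000) = 27/1024 m
Load 2 — applied couple M₀=-2 kN·m at a=20/3 m (b=L-a=10/3):
  y_2 = (R_Ax³/6 - M_Ax²/2)/EI  [x≤a] with R_A=-4/15, M_A=-2/3 = ((-4/15)·(5/2)³/6 - (-2/3)·(5/2)²/2)/10000 = 1/7200 m
Superposition: y = Σ y_i = 6107/230400 m ≈ 0.026506 m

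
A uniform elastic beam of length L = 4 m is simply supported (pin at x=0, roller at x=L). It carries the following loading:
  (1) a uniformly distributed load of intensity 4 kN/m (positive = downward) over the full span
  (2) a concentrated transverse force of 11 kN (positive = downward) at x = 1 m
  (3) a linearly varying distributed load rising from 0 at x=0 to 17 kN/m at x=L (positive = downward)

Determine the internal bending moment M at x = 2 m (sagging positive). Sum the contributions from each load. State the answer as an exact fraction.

Load 1 — uniform load w=4 kN/m over full span:
  M_1 = wx(L-x)/2 = 4·2·(4-2)/2 = 8 kN·m
Load 2 — point force P=11 kN at a=1 m (b=L-a=3):
  M_2 = Pa(L-x)/L  [x>a] = 11·1·(4-2)/4 = 11/2 kN·m
Load 3 — triangular load w₀=17 kN/m (0→w₀ over full span):
  M_3 = w₀Lx/6 - w₀x³/(6L) = 17·4·2/6 - 17·2³/(6·4) = 17 kN·m
Superposition: M = Σ M_i = 61/2 kN·m ≈ 30.500000 kN·m

M(2) = 61/2 kN·m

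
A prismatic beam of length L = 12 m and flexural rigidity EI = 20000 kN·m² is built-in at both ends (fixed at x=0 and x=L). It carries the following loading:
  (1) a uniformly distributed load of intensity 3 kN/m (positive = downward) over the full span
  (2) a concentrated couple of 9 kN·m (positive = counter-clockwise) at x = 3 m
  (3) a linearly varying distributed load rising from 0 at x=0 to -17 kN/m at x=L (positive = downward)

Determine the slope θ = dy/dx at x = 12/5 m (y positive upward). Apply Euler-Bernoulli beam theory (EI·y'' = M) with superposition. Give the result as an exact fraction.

Load 1 — uniform load w=3 kN/m over full span:
  θ_1 = -wx(L-x)(L-2x)/(12EI) = -3·(12/5)·(12-(12/5))·(12-2·(12/5))/(12·20000) = -162/78125 rad
Load 2 — applied couple M₀=9 kN·m at a=3 m (b=L-a=9):
  θ_2 = (R_Ax²/2 - M_Ax)/EI  [x≤a] with R_A=27/32, M_A=-27/16 = ((27/32)·(12/5)²/2 - (-27/16)·(12/5))/20000 = 81/250000 rad
Load 3 — triangular load w₀=-17 kN/m (0→w₀ over full span):
  θ_3 = -w₀(2x(L-x)(L-2x)(x+2L)+x²(L-x)²)/(120LEI) = -(-17)·(2·(12/5)·(12-(12/5))·(12-2·(12/5))·((12/5)+2·12)+(12/5)²·(12-(12/5))²)/(120·12·20000) = 2142/390625 rad
Superposition: θ = Σ θ_i = 23337/6250000 rad ≈ 0.003734 rad

θ(12/5) = 23337/6250000 rad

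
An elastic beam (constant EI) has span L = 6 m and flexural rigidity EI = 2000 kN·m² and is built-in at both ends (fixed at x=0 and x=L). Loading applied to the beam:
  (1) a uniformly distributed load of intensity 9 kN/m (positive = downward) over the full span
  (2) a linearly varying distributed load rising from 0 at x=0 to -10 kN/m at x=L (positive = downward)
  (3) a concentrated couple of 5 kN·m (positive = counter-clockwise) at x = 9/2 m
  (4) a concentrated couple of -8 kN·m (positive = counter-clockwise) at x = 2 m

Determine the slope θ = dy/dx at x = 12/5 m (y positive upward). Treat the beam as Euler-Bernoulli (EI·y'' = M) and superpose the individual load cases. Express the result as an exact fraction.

Load 1 — uniform load w=9 kN/m over full span:
  θ_1 = -wx(L-x)(L-2x)/(12EI) = -9·(12/5)·(6-(12/5))·(6-2·(12/5))/(12·2000) = -243/62500 rad
Load 2 — triangular load w₀=-10 kN/m (0→w₀ over full span):
  θ_2 = -w₀(2x(L-x)(L-2x)(x+2L)+x²(L-x)²)/(120LEI) = -(-10)·(2·(12/5)·(6-(12/5))·(6-2·(12/5))·((12/5)+2·6)+(12/5)²·(6-(12/5))²)/(120·6·2000) = 81/31250 rad
Load 3 — applied couple M₀=5 kN·m at a=9/2 m (b=L-a=3/2):
  θ_3 = (R_Ax²/2 - M_Ax)/EI  [x≤a] with R_A=15/16, M_A=25/16 = ((15/16)·(12/5)²/2 - (25/16)·(12/5))/2000 = -21/40000 rad
Load 4 — applied couple M₀=-8 kN·m at a=2 m (b=L-a=4):
  θ_4 = (R_Ax²/2 - M_Ax - M₀(x-a))/EI  [x>a] with R_A=-16/9, M_A=0 = ((-16/9)·(12/5)²/2 - 0·(12/5) - (-8)·((12/5)-2))/2000 = -3/3125 rad
Superposition: θ = Σ θ_i = -2781/1000000 rad ≈ -0.002781 rad

θ(12/5) = -2781/1000000 rad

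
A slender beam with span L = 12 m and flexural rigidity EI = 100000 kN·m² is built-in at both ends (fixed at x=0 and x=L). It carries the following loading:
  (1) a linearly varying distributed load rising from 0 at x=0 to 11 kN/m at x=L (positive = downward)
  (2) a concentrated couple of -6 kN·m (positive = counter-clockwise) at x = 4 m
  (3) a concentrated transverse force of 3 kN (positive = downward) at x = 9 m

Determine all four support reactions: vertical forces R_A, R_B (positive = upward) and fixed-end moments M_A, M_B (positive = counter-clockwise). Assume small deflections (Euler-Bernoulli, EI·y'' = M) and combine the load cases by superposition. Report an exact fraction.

R_A = 9409/480 kN, M_A = 4359/80 kN·m, R_B = 23711/480 kN, M_B = -6901/80 kN·m

Load 1 — triangular load w₀=11 kN/m (0→w₀ over full span):
  R_A = 3w₀L/20 = 3·11·12/20 = 99/5 kN
  M_A = w₀L²/30 = 11·12²/30 = 264/5 kN·m
  R_B = 7w₀L/20 = 7·11·12/20 = 231/5 kN
  M_B = -w₀L²/20 = -11·12²/20 = -396/5 kN·m
Load 2 — applied couple M₀=-6 kN·m at a=4 m (b=L-a=8):
  R_A = 6M₀ab/L³ = 6·(-6)·4·8/12³ = -2/3 kN
  M_A = M₀b(2a-b)/L² = (-6)·8·(2·4-8)/12² = 0 kN·m
  R_B = -6M₀ab/L³ = -6·(-6)·4·8/12³ = 2/3 kN
  M_B = M₀a(2b-a)/L² = (-6)·4·(2·8-4)/12² = -2 kN·m
Load 3 — point force P=3 kN at a=9 m (b=L-a=3):
  R_A = Pb²(3a+b)/L³ = 3·3²·(3·9+3)/12³ = 15/32 kN
  M_A = Pab²/L² = 3·9·3²/12² = 27/16 kN·m
  R_B = Pa²(a+3b)/L³ = 3·9²·(9+3·3)/12³ = 81/32 kN
  M_B = -Pa²b/L² = -3·9²·3/12² = -81/16 kN·m
Superposition: R_A = 9409/480 kN, M_A = 4359/80 kN·m, R_B = 23711/480 kN, M_B = -6901/80 kN·m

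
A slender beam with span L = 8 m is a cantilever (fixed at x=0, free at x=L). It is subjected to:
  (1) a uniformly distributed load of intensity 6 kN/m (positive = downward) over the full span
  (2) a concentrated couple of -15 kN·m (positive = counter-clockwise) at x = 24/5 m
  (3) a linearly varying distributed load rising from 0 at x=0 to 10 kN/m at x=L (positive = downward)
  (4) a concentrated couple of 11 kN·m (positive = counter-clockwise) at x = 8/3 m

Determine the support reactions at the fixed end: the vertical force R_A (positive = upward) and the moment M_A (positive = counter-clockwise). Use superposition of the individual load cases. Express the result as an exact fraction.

R_A = 88 kN, M_A = 1228/3 kN·m

Load 1 — uniform load w=6 kN/m over full span:
  R_A = wL = 6·8 = 48 kN
  M_A = wL²/2 = 6·8²/2 = 192 kN·m
Load 2 — applied couple M₀=-15 kN·m at a=24/5 m (b=L-a=16/5):
  R_A = 0 kN
  M_A = -M₀ = -(-15) = 15 kN·m
Load 3 — triangular load w₀=10 kN/m (0→w₀ over full span):
  R_A = w₀L/2 = 10·8/2 = 40 kN
  M_A = w₀L²/3 = 10·8²/3 = 640/3 kN·m
Load 4 — applied couple M₀=11 kN·m at a=8/3 m (b=L-a=16/3):
  R_A = 0 kN
  M_A = -M₀ = -11 kN·m
Superposition: R_A = 88 kN, M_A = 1228/3 kN·m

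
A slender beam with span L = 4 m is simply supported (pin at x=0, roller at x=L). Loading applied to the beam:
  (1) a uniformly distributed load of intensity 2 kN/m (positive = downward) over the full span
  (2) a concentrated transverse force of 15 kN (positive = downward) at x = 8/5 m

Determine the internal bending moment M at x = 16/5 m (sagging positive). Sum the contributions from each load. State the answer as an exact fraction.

M(16/5) = 184/25 kN·m

Load 1 — uniform load w=2 kN/m over full span:
  M_1 = wx(L-x)/2 = 2·(16/5)·(4-(16/5))/2 = 64/25 kN·m
Load 2 — point force P=15 kN at a=8/5 m (b=L-a=12/5):
  M_2 = Pa(L-x)/L  [x>a] = 15·(8/5)·(4-(16/5))/4 = 24/5 kN·m
Superposition: M = Σ M_i = 184/25 kN·m ≈ 7.360000 kN·m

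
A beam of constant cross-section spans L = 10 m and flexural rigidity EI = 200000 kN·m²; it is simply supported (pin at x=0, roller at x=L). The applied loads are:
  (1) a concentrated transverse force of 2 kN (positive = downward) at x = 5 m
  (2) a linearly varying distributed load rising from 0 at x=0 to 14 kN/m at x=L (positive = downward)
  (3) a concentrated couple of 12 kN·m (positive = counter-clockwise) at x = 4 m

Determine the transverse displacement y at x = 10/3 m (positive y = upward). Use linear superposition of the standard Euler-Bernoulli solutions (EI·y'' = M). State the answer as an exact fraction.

Load 1 — point force P=2 kN at a=5 m (b=L-a=5):
  y_1 = -Pbx(L²-b²-x²)/(6LEI)  [x≤a] = -2·5·(10/3)·(10²-5²-(10/3)²)/(6·10·200000) = -23/129600 m
Load 2 — triangular load w₀=14 kN/m (0→w₀ over full span):
  y_2 = -w₀x(7L⁴-10L²x²+3x⁴)/(360LEI) = -14·(10/3)·(7·10⁴-10·10²·(10/3)²+3·(10/3)⁴)/(360·10·200000) = -14/3645 m
Load 3 — applied couple M₀=12 kN·m at a=4 m (b=L-a=6):
  y_3 = (M₀x³/(6L)+C₁x)/EI  [x≤a] with C₁=M₀(3b²-L²)/(6L)=8/5 = (12·(10/3)³/(6·10)+(8/5)·(10/3))/200000 = 43/675000 m
Superposition: y = Σ y_i = -576587/145800000 m ≈ -0.003955 m

y(10/3) = -576587/145800000 m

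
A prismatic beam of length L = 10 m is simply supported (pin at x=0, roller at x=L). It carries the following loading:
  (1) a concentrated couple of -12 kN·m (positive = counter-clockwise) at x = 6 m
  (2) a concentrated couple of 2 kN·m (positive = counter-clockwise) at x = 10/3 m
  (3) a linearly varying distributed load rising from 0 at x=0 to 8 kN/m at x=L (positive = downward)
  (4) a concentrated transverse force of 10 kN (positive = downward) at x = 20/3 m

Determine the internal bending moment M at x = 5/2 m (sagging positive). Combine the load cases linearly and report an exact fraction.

Load 1 — applied couple M₀=-12 kN·m at a=6 m (b=L-a=4):
  M_1 = M₀x/L  [x≤a] = (-12)·(5/2)/10 = -3 kN·m
Load 2 — applied couple M₀=2 kN·m at a=10/3 m (b=L-a=20/3):
  M_2 = M₀x/L  [x≤a] = 2·(5/2)/10 = 1/2 kN·m
Load 3 — triangular load w₀=8 kN/m (0→w₀ over full span):
  M_3 = w₀Lx/6 - w₀x³/(6L) = 8·10·(5/2)/6 - 8·(5/2)³/(6·10) = 125/4 kN·m
Load 4 — point force P=10 kN at a=20/3 m (b=L-a=10/3):
  M_4 = Pbx/L  [x≤a] = 10·(10/3)·(5/2)/10 = 25/3 kN·m
Superposition: M = Σ M_i = 445/12 kN·m ≈ 37.083333 kN·m

M(5/2) = 445/12 kN·m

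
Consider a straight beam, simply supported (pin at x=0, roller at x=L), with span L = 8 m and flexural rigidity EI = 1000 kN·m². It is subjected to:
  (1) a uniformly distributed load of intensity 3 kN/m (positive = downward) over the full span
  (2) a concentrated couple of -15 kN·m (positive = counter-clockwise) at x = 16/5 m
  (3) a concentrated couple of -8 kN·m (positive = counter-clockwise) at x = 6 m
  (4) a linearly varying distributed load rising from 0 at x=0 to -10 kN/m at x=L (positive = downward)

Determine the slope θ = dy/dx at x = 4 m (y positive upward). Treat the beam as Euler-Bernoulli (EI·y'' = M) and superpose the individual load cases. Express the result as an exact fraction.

Load 1 — uniform load w=3 kN/m over full span:
  θ_1 = -w(L³-6Lx²+4x³)/(24EI) = -3·(8³-6·8·4²+4·4³)/(24·1000) = 0 rad
Load 2 — applied couple M₀=-15 kN·m at a=16/5 m (b=L-a=24/5):
  θ_2 = (M₀x²/(2L)-M₀(x-a)+C₁)/EI  [x>a] with C₁=M₀(3b²-L²)/(6L)=-8/5 = ((-15)·4²/(2·8)-(-15)·(4-(16/5))+(-8/5))/1000 = -23/5000 rad
Load 3 — applied couple M₀=-8 kN·m at a=6 m (b=L-a=2):
  θ_3 = (M₀x²/(2L)+C₁)/EI  [x≤a] with C₁=M₀(3b²-L²)/(6L)=26/3 = ((-8)·4²/(2·8)+(26/3))/1000 = 1/1500 rad
Load 4 — triangular load w₀=-10 kN/m (0→w₀ over full span):
  θ_4 = -w₀(7L⁴-30L²x²+15x⁴)/(360LEI) = -(-10)·(7·8⁴-30·8²·4²+15·4⁴)/(360·8·1000) = 7/1125 rad
Superposition: θ = Σ θ_i = 103/45000 rad ≈ 0.002289 rad

θ(4) = 103/45000 rad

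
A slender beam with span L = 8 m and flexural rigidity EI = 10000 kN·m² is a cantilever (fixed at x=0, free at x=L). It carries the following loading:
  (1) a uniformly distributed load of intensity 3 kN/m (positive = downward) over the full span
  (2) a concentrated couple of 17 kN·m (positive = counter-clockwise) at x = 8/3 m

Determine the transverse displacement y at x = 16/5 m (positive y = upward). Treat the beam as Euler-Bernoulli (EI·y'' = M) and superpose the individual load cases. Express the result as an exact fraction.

Load 1 — uniform load w=3 kN/m over full span:
  y_1 = -wx²(x²-4Lx+6L²)/(24EI) = -3·(16/5)²·((16/5)²-4·8·(16/5)+6·8²)/(24·10000) = -14592/390625 m
Load 2 — applied couple M₀=17 kN·m at a=8/3 m (b=L-a=16/3):
  y_2 = M₀a(2x-a)/(2EI)  [x>a] = 17·(8/3)·(2·(16/5)-(8/3))/(2·10000) = 238/28125 m
Superposition: y = Σ y_i = -101578/3515625 m ≈ -0.028893 m

y(16/5) = -101578/3515625 m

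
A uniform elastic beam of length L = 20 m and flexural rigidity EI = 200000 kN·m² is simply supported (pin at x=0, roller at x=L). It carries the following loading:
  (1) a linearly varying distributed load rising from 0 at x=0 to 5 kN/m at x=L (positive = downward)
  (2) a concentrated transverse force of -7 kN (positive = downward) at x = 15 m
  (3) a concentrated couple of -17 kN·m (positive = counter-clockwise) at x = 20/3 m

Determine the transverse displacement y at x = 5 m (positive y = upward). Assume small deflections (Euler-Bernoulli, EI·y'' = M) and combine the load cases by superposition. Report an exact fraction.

Load 1 — triangular load w₀=5 kN/m (0→w₀ over full span):
  y_1 = -w₀x(7L⁴-10L²x²+3x⁴)/(360LEI) = -5·5·(7·20⁴-10·20²·5²+3·5⁴)/(360·20·200000) = -109/6144 m
Load 2 — point force P=-7 kN at a=15 m (b=L-a=5):
  y_2 = -Pbx(L²-b²-x²)/(6LEI)  [x≤a] = -(-7)·5·5·(20²-5²-5²)/(6·20·200000) = 49/19200 m
Load 3 — applied couple M₀=-17 kN·m at a=20/3 m (b=L-a=40/3):
  y_3 = (M₀x³/(6L)+C₁x)/EI  [x≤a] with C₁=M₀(3b²-L²)/(6L)=-170/9 = ((-17)·5³/(6·20)+(-170/9)·5)/200000 = -323/576000 m
Superposition: y = Σ y_i = -36287/2304000 m ≈ -0.015750 m

y(5) = -36287/2304000 m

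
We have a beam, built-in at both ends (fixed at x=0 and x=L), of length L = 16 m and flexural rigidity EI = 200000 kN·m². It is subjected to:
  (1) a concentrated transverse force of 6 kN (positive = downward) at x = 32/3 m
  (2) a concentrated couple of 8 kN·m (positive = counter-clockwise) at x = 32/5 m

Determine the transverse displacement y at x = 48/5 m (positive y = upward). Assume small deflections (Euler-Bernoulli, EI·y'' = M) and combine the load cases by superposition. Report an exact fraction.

y(48/5) = -3776/9765625 m

Load 1 — point force P=6 kN at a=32/3 m (b=L-a=16/3):
  y_1 = -Pb²x²(3aL-(3a+b)x)/(6L³EI)  [x≤a] = -6·(16/3)²·(48/5)²·(3·(32/3)·16-(3·(32/3)+(16/3))·(48/5))/(6·16³·200000) = -192/390625 m
Load 2 — applied couple M₀=8 kN·m at a=32/5 m (b=L-a=48/5):
  y_2 = (R_Ax³/6 - M_Ax²/2 - M₀(x-a)²/2)/EI  [x>a] with R_A=18/25, M_A=24/25 = ((18/25)·(48/5)³/6 - (24/25)·(48/5)²/2 - 8·((48/5)-(32/5))²/2)/200000 = 1024/9765625 m
Superposition: y = Σ y_i = -3776/9765625 m ≈ -0.000387 m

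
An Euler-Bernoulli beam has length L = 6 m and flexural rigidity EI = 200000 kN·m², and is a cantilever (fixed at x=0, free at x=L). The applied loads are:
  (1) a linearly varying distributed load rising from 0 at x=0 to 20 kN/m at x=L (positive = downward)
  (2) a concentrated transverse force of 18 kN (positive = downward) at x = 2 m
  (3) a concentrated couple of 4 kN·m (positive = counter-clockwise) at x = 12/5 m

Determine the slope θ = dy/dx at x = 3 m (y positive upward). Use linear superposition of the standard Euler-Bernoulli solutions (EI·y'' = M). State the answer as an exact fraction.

θ(3) = -9753/4000000 rad

Load 1 — triangular load w₀=20 kN/m (0→w₀ over full span):
  θ_1 = (w₀Lx²/4-w₀L²x/3-w₀x⁴/(24L))/EI = (20·6·3²/4-20·6²·3/3-20·3⁴/(24·6))/200000 = -369/160000 rad
Load 2 — point force P=18 kN at a=2 m (b=L-a=4):
  θ_2 = -Pa²/(2EI)  [x>a] = -18·2²/(2·200000) = -9/50000 rad
Load 3 — applied couple M₀=4 kN·m at a=12/5 m (b=L-a=18/5):
  θ_3 = M₀a/EI  [x>a] = 4·(12/5)/200000 = 3/62500 rad
Superposition: θ = Σ θ_i = -9753/4000000 rad ≈ -0.002438 rad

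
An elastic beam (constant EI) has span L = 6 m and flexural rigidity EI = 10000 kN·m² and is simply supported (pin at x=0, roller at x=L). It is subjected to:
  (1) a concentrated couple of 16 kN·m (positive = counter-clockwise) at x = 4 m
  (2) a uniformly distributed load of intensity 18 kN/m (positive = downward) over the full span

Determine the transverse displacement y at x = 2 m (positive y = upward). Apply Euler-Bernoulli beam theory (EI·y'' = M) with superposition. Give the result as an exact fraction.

Load 1 — applied couple M₀=16 kN·m at a=4 m (b=L-a=2):
  y_1 = (M₀x³/(6L)+C₁x)/EI  [x≤a] with C₁=M₀(3b²-L²)/(6L)=-32/3 = (16·2³/(6·6)+(-32/3)·2)/10000 = -2/1125 m
Load 2 — uniform load w=18 kN/m over full span:
  y_2 = -wx(L³-2Lx²+x³)/(24EI) = -18·2·(6³-2·6·2²+2³)/(24·10000) = -33/1250 m
Superposition: y = Σ y_i = -317/11250 m ≈ -0.028178 m

y(2) = -317/11250 m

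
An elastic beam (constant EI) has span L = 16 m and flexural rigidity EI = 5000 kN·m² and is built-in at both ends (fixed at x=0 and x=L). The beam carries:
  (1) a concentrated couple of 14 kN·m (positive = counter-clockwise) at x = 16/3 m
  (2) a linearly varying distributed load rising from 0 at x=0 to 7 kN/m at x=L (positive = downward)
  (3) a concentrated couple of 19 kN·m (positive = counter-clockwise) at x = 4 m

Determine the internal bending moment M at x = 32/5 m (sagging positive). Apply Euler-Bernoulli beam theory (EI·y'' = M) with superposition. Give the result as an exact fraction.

Load 1 — applied couple M₀=14 kN·m at a=16/3 m (b=L-a=32/3):
  M_1 = R_Ax - M_A - M₀  [x>a] with R_A=7/6, M_A=0 = (7/6)·(32/5) - 0 - 14 = -98/15 kN·m
Load 2 — triangular load w₀=7 kN/m (0→w₀ over full span):
  M_2 = 3w₀Lx/20 - w₀L²/30 - w₀x³/(6L) = 3·7·16·(32/5)/20 - 7·16²/30 - 7·(32/5)³/(6·16) = 3584/125 kN·m
Load 3 — applied couple M₀=19 kN·m at a=4 m (b=L-a=12):
  M_3 = R_Ax - M_A - M₀  [x>a] with R_A=171/128, M_A=-57/16 = (171/128)·(32/5) - (-57/16) - 19 = -551/80 kN·m
Superposition: M = Σ M_i = 91507/6000 kN·m ≈ 15.251167 kN·m

M(32/5) = 91507/6000 kN·m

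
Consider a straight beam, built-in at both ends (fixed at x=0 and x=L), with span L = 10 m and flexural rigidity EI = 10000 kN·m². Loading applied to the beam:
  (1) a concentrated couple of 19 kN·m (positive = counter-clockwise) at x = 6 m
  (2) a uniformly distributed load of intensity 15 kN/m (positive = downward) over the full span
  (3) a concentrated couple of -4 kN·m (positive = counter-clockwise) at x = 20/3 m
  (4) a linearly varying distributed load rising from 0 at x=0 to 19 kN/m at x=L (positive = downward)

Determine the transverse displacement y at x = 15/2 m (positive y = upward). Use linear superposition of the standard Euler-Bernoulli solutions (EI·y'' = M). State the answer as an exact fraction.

y(15/2) = -68459/1843200 m

Load 1 — applied couple M₀=19 kN·m at a=6 m (b=L-a=4):
  y_1 = (R_Ax³/6 - M_Ax²/2 - M₀(x-a)²/2)/EI  [x>a] with R_A=342/125, M_A=152/25 = ((342/125)·(15/2)³/6 - (152/25)·(15/2)²/2 - 19·((15/2)-6)²/2)/10000 = 0 m
Load 2 — uniform load w=15 kN/m over full span:
  y_2 = -wx²(L-x)²/(24EI) = -15·(15/2)²·(10-(15/2))²/(24·10000) = -45/2048 m
Load 3 — applied couple M₀=-4 kN·m at a=20/3 m (b=L-a=10/3):
  y_3 = (R_Ax³/6 - M_Ax²/2 - M₀(x-a)²/2)/EI  [x>a] with R_A=-8/15, M_A=-4/3 = ((-8/15)·(15/2)³/6 - (-4/3)·(15/2)²/2 - (-4)·((15/2)-(20/3))²/2)/10000 = 1/7200 m
Load 4 — triangular load w₀=19 kN/m (0→w₀ over full span):
  y_4 = -w₀x²(L-x)²(x+2L)/(120LEI) = -19·(15/2)²·(10-(15/2))²·((15/2)+2·10)/(120·10·10000) = -627/40960 m
Superposition: y = Σ y_i = -68459/1843200 m ≈ -0.037141 m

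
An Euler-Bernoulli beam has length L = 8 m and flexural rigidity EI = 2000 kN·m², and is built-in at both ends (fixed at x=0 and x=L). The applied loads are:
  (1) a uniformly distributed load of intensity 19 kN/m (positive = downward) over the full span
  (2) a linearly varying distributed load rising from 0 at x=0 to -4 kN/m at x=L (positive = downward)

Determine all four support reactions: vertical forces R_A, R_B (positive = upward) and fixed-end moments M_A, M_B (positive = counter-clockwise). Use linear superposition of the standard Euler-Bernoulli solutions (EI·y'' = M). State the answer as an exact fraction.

R_A = 356/5 kN, M_A = 464/5 kN·m, R_B = 324/5 kN, M_B = -1328/15 kN·m

Load 1 — uniform load w=19 kN/m over full span:
  R_A = wL/2 = 19·8/2 = 76 kN
  M_A = wL²/12 = 19·8²/12 = 304/3 kN·m
  R_B = wL/2 = 19·8/2 = 76 kN
  M_B = -wL²/12 = -19·8²/12 = -304/3 kN·m
Load 2 — triangular load w₀=-4 kN/m (0→w₀ over full span):
  R_A = 3w₀L/20 = 3·(-4)·8/20 = -24/5 kN
  M_A = w₀L²/30 = (-4)·8²/30 = -128/15 kN·m
  R_B = 7w₀L/20 = 7·(-4)·8/20 = -56/5 kN
  M_B = -w₀L²/20 = -(-4)·8²/20 = 64/5 kN·m
Superposition: R_A = 356/5 kN, M_A = 464/5 kN·m, R_B = 324/5 kN, M_B = -1328/15 kN·m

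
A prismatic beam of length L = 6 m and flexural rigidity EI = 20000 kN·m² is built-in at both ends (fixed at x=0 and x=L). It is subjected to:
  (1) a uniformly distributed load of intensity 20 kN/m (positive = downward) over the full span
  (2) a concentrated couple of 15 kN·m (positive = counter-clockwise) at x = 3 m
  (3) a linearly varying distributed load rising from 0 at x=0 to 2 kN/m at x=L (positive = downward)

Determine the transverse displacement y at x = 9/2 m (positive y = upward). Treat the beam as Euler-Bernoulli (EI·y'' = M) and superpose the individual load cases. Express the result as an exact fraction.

y(9/2) = -48573/25600000 m

Load 1 — uniform load w=20 kN/m over full span:
  y_1 = -wx²(L-x)²/(24EI) = -20·(9/2)²·(6-(9/2))²/(24·20000) = -243/128000 m
Load 2 — applied couple M₀=15 kN·m at a=3 m (b=L-a=3):
  y_2 = (R_Ax³/6 - M_Ax²/2 - M₀(x-a)²/2)/EI  [x>a] with R_A=15/4, M_A=15/4 = ((15/4)·(9/2)³/6 - (15/4)·(9/2)²/2 - 15·((9/2)-3)²/2)/20000 = 27/256000 m
Load 3 — triangular load w₀=2 kN/m (0→w₀ over full span):
  y_3 = -w₀x²(L-x)²(x+2L)/(120LEI) = -2·(9/2)²·(6-(9/2))²·((9/2)+2·6)/(120·6·20000) = -2673/25600000 m
Superposition: y = Σ y_i = -48573/25600000 m ≈ -0.001897 m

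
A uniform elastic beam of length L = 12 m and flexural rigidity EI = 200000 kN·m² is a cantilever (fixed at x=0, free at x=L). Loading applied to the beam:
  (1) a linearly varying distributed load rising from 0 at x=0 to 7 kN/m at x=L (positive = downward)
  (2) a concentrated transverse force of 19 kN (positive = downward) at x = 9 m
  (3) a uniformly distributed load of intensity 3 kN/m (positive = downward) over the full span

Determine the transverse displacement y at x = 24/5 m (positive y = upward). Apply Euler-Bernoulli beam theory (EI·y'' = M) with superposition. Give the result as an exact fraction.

Load 1 — triangular load w₀=7 kN/m (0→w₀ over full span):
  y_1 = (w₀Lx³/12-w₀L²x²/6-w₀x⁵/(120L))/EI = (7·12·(24/5)³/12-7·12²·(24/5)²/6-7·(24/5)⁵/(120·12))/200000 = -759024/48828125 m
Load 2 — point force P=19 kN at a=9 m (b=L-a=3):
  y_2 = -Px²(3a-x)/(6EI)  [x≤a] = -19·(24/5)²·(3·9-(24/5))/(6·200000) = -6327/781250 m
Load 3 — uniform load w=3 kN/m over full span:
  y_3 = -wx²(x²-4Lx+6L²)/(24EI) = -3·(24/5)²·((24/5)²-4·12·(24/5)+6·12²)/(24·200000) = -18468/1953125 m
Superposition: y = Σ y_i = -3232323/97656250 m ≈ -0.033099 m

y(24/5) = -3232323/97656250 m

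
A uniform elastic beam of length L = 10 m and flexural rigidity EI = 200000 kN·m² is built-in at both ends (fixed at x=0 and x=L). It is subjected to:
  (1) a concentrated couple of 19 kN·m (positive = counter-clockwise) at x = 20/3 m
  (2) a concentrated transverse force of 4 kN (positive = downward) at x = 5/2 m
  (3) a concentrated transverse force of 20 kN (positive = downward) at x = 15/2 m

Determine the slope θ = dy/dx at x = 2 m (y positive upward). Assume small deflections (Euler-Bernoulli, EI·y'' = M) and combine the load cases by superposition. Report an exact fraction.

θ(2) = -123/1000000 rad

Load 1 — applied couple M₀=19 kN·m at a=20/3 m (b=L-a=10/3):
  θ_1 = (R_Ax²/2 - M_Ax)/EI  [x≤a] with R_A=38/15, M_A=19/3 = ((38/15)·2²/2 - (19/3)·2)/200000 = -19/500000 rad
Load 2 — point force P=4 kN at a=5/2 m (b=L-a=15/2):
  θ_2 = -Pb²x(2aL-(3a+b)x)/(2L³EI)  [x≤a] = -4·(15/2)²·2·(2·(5/2)·10-(3·(5/2)+(15/2))·2)/(2·10³·200000) = -9/400000 rad
Load 3 — point force P=20 kN at a=15/2 m (b=L-a=5/2):
  θ_3 = -Pb²x(2aL-(3a+b)x)/(2L³EI)  [x≤a] = -20·(5/2)²·2·(2·(15/2)·10-(3·(15/2)+(5/2))·2)/(2·10³·200000) = -1/16000 rad
Superposition: θ = Σ θ_i = -123/1000000 rad ≈ -0.000123 rad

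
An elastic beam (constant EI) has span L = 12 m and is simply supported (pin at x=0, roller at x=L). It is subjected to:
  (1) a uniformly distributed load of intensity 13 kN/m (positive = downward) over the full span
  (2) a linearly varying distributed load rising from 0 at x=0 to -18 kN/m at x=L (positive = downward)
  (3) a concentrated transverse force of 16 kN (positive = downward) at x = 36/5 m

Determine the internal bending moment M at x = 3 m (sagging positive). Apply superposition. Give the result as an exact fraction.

M(3) = 1869/20 kN·m

Load 1 — uniform load w=13 kN/m over full span:
  M_1 = wx(L-x)/2 = 13·3·(12-3)/2 = 351/2 kN·m
Load 2 — triangular load w₀=-18 kN/m (0→w₀ over full span):
  M_2 = w₀Lx/6 - w₀x³/(6L) = (-18)·12·3/6 - (-18)·3³/(6·12) = -405/4 kN·m
Load 3 — point force P=16 kN at a=36/5 m (b=L-a=24/5):
  M_3 = Pbx/L  [x≤a] = 16·(24/5)·3/12 = 96/5 kN·m
Superposition: M = Σ M_i = 1869/20 kN·m ≈ 93.450000 kN·m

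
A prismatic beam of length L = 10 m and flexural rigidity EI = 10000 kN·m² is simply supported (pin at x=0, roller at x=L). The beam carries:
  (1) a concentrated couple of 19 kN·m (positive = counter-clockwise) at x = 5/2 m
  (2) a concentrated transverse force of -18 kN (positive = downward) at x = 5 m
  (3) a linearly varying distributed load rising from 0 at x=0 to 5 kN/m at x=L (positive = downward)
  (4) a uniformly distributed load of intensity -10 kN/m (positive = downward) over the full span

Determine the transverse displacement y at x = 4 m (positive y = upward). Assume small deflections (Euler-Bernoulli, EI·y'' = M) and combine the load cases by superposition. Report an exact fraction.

y(4) = 33017/240000 m

Load 1 — applied couple M₀=19 kN·m at a=5/2 m (b=L-a=15/2):
  y_1 = (M₀x³/(6L)-M₀(x-a)²/2+C₁x)/EI  [x>a] with C₁=M₀(3b²-L²)/(6L)=1045/48 = (19·4³/(6·10)-19·(4-(5/2))²/2+(1045/48)·4)/10000 = 3439/400000 m
Load 2 — point force P=-18 kN at a=5 m (b=L-a=5):
  y_2 = -Pbx(L²-b²-x²)/(6LEI)  [x≤a] = -(-18)·5·4·(10²-5²-4²)/(6·10·10000) = 177/5000 m
Load 3 — triangular load w₀=5 kN/m (0→w₀ over full span):
  y_3 = -w₀x(7L⁴-10L²x²+3x⁴)/(360LEI) = -5·4·(7·10⁴-10·10²·4²+3·4⁴)/(360·10·10000) = -1141/37500 m
Load 4 — uniform load w=-10 kN/m over full span:
  y_4 = -wx(L³-2Lx²+x³)/(24EI) = -(-10)·4·(10³-2·10·4²+4³)/(24·10000) = 31/250 m
Superposition: y = Σ y_i = 33017/240000 m ≈ 0.137571 m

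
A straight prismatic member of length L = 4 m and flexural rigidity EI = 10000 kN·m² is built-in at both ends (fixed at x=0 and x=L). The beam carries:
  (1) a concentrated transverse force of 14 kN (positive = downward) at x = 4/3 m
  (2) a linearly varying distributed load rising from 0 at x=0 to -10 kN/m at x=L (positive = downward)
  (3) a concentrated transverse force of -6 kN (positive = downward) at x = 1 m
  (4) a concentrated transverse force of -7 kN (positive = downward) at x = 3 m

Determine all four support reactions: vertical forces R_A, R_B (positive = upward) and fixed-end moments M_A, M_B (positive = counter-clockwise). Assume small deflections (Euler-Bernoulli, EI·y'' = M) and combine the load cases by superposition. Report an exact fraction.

Load 1 — point force P=14 kN at a=4/3 m (b=L-a=8/3):
  R_A = Pb²(3a+b)/L³ = 14·(8/3)²·(3·(4/3)+(8/3))/4³ = 280/27 kN
  M_A = Pab²/L² = 14·(4/3)·(8/3)²/4² = 224/27 kN·m
  R_B = Pa²(a+3b)/L³ = 14·(4/3)²·((4/3)+3·(8/3))/4³ = 98/27 kN
  M_B = -Pa²b/L² = -14·(4/3)²·(8/3)/4² = -112/27 kN·m
Load 2 — triangular load w₀=-10 kN/m (0→w₀ over full span):
  R_A = 3w₀L/20 = 3·(-10)·4/20 = -6 kN
  M_A = w₀L²/30 = (-10)·4²/30 = -16/3 kN·m
  R_B = 7w₀L/20 = 7·(-10)·4/20 = -14 kN
  M_B = -w₀L²/20 = -(-10)·4²/20 = 8 kN·m
Load 3 — point force P=-6 kN at a=1 m (b=L-a=3):
  R_A = Pb²(3a+b)/L³ = (-6)·3²·(3·1+3)/4³ = -81/16 kN
  M_A = Pab²/L² = (-6)·1·3²/4² = -27/8 kN·m
  R_B = Pa²(a+3b)/L³ = (-6)·1²·(1+3·3)/4³ = -15/16 kN
  M_B = -Pa²b/L² = -(-6)·1²·3/4² = 9/8 kN·m
Load 4 — point force P=-7 kN at a=3 m (b=L-a=1):
  R_A = Pb²(3a+b)/L³ = (-7)·1²·(3·3+1)/4³ = -35/32 kN
  M_A = Pab²/L² = (-7)·3·1²/4² = -21/16 kN·m
  R_B = Pa²(a+3b)/L³ = (-7)·3²·(3+3·1)/4³ = -189/32 kN
  M_B = -Pa²b/L² = -(-7)·3²·1/4² = 63/16 kN·m
Superposition: R_A = -1543/864 kN, M_A = -745/432 kN·m, R_B = -14873/864 kN, M_B = 3851/432 kN·m

R_A = -1543/864 kN, M_A = -745/432 kN·m, R_B = -14873/864 kN, M_B = 3851/432 kN·m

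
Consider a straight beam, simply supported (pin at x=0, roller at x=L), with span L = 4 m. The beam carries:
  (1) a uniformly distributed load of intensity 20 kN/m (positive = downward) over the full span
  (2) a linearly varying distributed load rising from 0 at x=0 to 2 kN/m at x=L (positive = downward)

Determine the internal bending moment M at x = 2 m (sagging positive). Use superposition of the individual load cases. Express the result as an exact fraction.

Load 1 — uniform load w=20 kN/m over full span:
  M_1 = wx(L-x)/2 = 20·2·(4-2)/2 = 40 kN·m
Load 2 — triangular load w₀=2 kN/m (0→w₀ over full span):
  M_2 = w₀Lx/6 - w₀x³/(6L) = 2·4·2/6 - 2·2³/(6·4) = 2 kN·m
Superposition: M = Σ M_i = 42 kN·m ≈ 42.000000 kN·m

M(2) = 42 kN·m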